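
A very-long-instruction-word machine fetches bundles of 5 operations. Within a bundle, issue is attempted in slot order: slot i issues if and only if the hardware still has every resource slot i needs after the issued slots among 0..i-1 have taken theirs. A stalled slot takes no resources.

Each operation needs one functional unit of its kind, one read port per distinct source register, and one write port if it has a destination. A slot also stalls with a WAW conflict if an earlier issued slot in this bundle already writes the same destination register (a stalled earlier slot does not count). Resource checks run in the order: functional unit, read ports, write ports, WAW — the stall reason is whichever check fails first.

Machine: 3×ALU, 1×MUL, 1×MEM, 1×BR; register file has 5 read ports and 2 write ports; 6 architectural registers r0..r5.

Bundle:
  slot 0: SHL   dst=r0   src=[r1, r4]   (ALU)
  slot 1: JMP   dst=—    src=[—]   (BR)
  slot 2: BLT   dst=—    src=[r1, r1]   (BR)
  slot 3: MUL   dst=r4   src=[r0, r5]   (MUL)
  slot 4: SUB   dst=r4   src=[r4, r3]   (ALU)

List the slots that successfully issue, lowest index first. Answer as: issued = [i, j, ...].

  0. ALU→r0 ⇒ go  {2A/1Mu/1Ld/1B | 3r 1w}
  1. BR ⇒ go  {2A/1Mu/1Ld/0B | 3r 1w}
  2. BR ⇒ no(FU)  {2A/1Mu/1Ld/0B | 3r 1w}
  3. MUL→r4 ⇒ go  {2A/0Mu/1Ld/0B | 1r 0w}
  4. ALU→r4 ⇒ no(RD_PORT)  {2A/0Mu/1Ld/0B | 1r 0w}

issued = [0, 1, 3]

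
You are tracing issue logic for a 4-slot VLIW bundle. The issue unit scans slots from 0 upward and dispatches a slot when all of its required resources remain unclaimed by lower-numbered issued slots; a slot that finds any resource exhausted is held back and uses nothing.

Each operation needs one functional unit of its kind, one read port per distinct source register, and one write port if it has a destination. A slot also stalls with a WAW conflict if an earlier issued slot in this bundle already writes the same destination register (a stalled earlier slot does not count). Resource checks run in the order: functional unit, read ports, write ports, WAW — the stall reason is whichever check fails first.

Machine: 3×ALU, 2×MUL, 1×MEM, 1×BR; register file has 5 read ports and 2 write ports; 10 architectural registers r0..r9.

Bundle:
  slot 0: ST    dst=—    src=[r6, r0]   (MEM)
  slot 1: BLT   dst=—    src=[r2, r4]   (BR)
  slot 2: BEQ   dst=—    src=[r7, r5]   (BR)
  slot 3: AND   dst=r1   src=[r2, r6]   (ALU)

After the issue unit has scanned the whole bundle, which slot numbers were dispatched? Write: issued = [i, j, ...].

issued = [0, 1]

#0 MEM src=r6,r0 dispatched  <A:3 Mu:2 Ld:0 B:1 rd:3 wr:2>
#1 BR src=r2,r4 dispatched  <A:3 Mu:2 Ld:0 B:0 rd:1 wr:2>
#2 BR src=r7,r5 held:FU  <A:3 Mu:2 Ld:0 B:0 rd:1 wr:2>
#3 ALU src=r2,r6 held:RD_PORT  <A:3 Mu:2 Ld:0 B:0 rd:1 wr:2>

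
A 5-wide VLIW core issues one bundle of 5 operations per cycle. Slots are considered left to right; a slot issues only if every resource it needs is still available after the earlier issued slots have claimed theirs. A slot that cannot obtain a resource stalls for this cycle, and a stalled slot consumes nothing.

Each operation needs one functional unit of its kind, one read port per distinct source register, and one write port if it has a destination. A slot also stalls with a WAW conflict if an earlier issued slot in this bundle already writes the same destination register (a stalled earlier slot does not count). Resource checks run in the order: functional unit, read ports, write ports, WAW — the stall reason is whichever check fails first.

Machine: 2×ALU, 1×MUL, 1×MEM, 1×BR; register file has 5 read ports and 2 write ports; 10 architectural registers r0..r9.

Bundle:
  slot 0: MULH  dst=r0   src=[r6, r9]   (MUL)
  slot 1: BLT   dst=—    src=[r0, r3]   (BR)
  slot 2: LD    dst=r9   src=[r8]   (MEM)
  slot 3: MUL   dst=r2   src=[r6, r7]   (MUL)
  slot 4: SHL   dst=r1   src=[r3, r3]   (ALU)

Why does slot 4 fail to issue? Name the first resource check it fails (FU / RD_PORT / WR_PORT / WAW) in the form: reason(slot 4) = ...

#0 MUL src=r6,r9 dispatched  <A:2 Mu:0 Ld:1 B:1 rd:3 wr:1>
#1 BR src=r0,r3 dispatched  <A:2 Mu:0 Ld:1 B:0 rd:1 wr:1>
#2 MEM src=r8 dispatched  <A:2 Mu:0 Ld:0 B:0 rd:0 wr:0>
#3 MUL src=r6,r7 held:FU  <A:2 Mu:0 Ld:0 B:0 rd:0 wr:0>
#4 ALU src=r3,r3 held:RD_PORT  <A:2 Mu:0 Ld:0 B:0 rd:0 wr:0>

reason(slot 4) = RD_PORT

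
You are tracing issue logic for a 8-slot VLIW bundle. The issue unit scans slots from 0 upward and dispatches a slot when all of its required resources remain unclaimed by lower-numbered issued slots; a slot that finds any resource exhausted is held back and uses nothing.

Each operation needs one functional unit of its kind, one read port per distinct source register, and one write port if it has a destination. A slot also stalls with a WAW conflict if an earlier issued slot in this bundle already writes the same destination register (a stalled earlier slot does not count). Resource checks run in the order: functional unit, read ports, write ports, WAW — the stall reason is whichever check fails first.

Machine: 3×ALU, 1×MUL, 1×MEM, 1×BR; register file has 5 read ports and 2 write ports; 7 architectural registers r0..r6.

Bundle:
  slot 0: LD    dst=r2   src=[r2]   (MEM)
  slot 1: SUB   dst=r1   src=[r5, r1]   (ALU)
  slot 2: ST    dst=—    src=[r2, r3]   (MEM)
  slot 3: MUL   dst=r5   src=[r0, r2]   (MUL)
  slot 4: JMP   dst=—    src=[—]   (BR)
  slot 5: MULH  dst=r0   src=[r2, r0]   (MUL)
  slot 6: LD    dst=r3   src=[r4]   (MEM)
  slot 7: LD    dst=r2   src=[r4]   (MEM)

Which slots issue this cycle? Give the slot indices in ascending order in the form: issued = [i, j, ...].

issued = [0, 1, 4]

[0] MEM needs rd=1 wr=1: ok; after: ALU=3 MUL=1 MEM=0 BR=1, R=4, W=1
[1] ALU needs rd=2 wr=1: ok; after: ALU=2 MUL=1 MEM=0 BR=1, R=2, W=0
[2] MEM needs rd=2 wr=0: FU; after: ALU=2 MUL=1 MEM=0 BR=1, R=2, W=0
[3] MUL needs rd=2 wr=1: WR_PORT; after: ALU=2 MUL=1 MEM=0 BR=1, R=2, W=0
[4] BR needs rd=0 wr=0: ok; after: ALU=2 MUL=1 MEM=0 BR=0, R=2, W=0
[5] MUL needs rd=2 wr=1: WR_PORT; after: ALU=2 MUL=1 MEM=0 BR=0, R=2, W=0
[6] MEM needs rd=1 wr=1: FU; after: ALU=2 MUL=1 MEM=0 BR=0, R=2, W=0
[7] MEM needs rd=1 wr=1: FU; after: ALU=2 MUL=1 MEM=0 BR=0, R=2, W=0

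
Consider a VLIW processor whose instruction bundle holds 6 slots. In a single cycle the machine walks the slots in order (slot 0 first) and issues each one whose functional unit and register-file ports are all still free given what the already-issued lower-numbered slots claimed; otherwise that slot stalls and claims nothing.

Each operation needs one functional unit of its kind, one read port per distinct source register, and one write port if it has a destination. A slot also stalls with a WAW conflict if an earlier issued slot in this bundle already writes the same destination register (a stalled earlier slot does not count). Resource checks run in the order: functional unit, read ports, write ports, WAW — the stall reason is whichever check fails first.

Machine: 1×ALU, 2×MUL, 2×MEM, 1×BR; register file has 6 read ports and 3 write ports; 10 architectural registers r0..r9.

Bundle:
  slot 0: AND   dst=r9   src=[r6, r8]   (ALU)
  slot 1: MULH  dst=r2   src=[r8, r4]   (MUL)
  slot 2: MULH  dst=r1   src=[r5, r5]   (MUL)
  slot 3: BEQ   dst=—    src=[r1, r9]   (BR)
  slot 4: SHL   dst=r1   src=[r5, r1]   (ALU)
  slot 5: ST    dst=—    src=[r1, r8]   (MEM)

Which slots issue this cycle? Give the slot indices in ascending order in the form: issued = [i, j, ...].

[0] ALU needs rd=2 wr=1: ok; after: ALU=0 MUL=2 MEM=2 BR=1, R=4, W=2
[1] MUL needs rd=2 wr=1: ok; after: ALU=0 MUL=1 MEM=2 BR=1, R=2, W=1
[2] MUL needs rd=1 wr=1: ok; after: ALU=0 MUL=0 MEM=2 BR=1, R=1, W=0
[3] BR needs rd=2 wr=0: RD_PORT; after: ALU=0 MUL=0 MEM=2 BR=1, R=1, W=0
[4] ALU needs rd=2 wr=1: FU; after: ALU=0 MUL=0 MEM=2 BR=1, R=1, W=0
[5] MEM needs rd=2 wr=0: RD_PORT; after: ALU=0 MUL=0 MEM=2 BR=1, R=1, W=0

issued = [0, 1, 2]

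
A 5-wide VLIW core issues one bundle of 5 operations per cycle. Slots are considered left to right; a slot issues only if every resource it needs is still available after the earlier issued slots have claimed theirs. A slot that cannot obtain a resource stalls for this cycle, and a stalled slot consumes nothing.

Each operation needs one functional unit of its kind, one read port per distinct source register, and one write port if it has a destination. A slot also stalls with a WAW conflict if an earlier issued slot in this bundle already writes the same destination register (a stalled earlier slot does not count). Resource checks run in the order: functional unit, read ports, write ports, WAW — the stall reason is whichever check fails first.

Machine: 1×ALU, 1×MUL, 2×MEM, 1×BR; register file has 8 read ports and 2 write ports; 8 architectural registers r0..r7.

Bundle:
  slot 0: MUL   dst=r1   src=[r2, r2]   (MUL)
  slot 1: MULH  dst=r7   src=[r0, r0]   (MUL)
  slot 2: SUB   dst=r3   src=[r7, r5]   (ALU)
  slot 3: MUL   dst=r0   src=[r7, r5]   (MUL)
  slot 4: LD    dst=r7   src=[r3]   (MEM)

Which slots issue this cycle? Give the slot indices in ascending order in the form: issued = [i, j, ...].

[0] MUL needs rd=1 wr=1: ok; after: ALU=1 MUL=0 MEM=2 BR=1, R=7, W=1
[1] MUL needs rd=1 wr=1: FU; after: ALU=1 MUL=0 MEM=2 BR=1, R=7, W=1
[2] ALU needs rd=2 wr=1: ok; after: ALU=0 MUL=0 MEM=2 BR=1, R=5, W=0
[3] MUL needs rd=2 wr=1: FU; after: ALU=0 MUL=0 MEM=2 BR=1, R=5, W=0
[4] MEM needs rd=1 wr=1: WR_PORT; after: ALU=0 MUL=0 MEM=2 BR=1, R=5, W=0

issued = [0, 2]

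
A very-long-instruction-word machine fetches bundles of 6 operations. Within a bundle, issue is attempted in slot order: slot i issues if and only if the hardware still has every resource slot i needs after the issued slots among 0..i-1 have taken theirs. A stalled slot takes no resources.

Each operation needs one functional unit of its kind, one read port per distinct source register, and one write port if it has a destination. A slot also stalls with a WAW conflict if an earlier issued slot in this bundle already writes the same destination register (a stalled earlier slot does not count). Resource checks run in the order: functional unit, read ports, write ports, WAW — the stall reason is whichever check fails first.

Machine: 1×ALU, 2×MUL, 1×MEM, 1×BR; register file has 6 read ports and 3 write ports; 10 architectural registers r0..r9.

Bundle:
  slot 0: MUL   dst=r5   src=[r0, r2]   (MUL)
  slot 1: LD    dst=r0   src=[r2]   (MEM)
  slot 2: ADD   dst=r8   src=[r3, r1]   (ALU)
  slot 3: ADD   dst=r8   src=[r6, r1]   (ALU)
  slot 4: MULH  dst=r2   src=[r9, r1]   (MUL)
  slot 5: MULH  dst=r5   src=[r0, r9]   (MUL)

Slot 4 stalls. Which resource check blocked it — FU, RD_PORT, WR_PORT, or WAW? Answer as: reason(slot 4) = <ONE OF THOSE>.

reason(slot 4) = RD_PORT

#0 MUL src=r0,r2 dispatched  <A:1 Mu:1 Ld:1 B:1 rd:4 wr:2>
#1 MEM src=r2 dispatched  <A:1 Mu:1 Ld:0 B:1 rd:3 wr:1>
#2 ALU src=r3,r1 dispatched  <A:0 Mu:1 Ld:0 B:1 rd:1 wr:0>
#3 ALU src=r6,r1 held:FU  <A:0 Mu:1 Ld:0 B:1 rd:1 wr:0>
#4 MUL src=r9,r1 held:RD_PORT  <A:0 Mu:1 Ld:0 B:1 rd:1 wr:0>
#5 MUL src=r0,r9 held:RD_PORT  <A:0 Mu:1 Ld:0 B:1 rd:1 wr:0>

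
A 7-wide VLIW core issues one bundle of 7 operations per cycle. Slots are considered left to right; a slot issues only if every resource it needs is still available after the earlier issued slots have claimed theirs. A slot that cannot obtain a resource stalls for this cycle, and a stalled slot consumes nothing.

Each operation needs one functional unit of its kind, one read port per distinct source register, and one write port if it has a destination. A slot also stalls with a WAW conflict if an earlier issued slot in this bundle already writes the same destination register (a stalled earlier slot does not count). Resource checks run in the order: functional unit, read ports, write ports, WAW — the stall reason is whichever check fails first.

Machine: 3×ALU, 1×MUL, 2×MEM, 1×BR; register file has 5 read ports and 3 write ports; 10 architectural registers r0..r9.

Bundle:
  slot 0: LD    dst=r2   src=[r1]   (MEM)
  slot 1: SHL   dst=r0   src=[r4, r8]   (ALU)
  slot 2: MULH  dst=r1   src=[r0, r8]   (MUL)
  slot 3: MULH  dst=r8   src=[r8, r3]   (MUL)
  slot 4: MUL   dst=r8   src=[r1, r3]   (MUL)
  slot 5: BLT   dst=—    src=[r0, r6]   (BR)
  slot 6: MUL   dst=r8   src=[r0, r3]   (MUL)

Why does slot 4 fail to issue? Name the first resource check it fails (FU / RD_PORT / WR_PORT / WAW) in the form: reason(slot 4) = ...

reason(slot 4) = FU

[0] MEM needs rd=1 wr=1: ok; after: ALU=3 MUL=1 MEM=1 BR=1, R=4, W=2
[1] ALU needs rd=2 wr=1: ok; after: ALU=2 MUL=1 MEM=1 BR=1, R=2, W=1
[2] MUL needs rd=2 wr=1: ok; after: ALU=2 MUL=0 MEM=1 BR=1, R=0, W=0
[3] MUL needs rd=2 wr=1: FU; after: ALU=2 MUL=0 MEM=1 BR=1, R=0, W=0
[4] MUL needs rd=2 wr=1: FU; after: ALU=2 MUL=0 MEM=1 BR=1, R=0, W=0
[5] BR needs rd=2 wr=0: RD_PORT; after: ALU=2 MUL=0 MEM=1 BR=1, R=0, W=0
[6] MUL needs rd=2 wr=1: FU; after: ALU=2 MUL=0 MEM=1 BR=1, R=0, W=0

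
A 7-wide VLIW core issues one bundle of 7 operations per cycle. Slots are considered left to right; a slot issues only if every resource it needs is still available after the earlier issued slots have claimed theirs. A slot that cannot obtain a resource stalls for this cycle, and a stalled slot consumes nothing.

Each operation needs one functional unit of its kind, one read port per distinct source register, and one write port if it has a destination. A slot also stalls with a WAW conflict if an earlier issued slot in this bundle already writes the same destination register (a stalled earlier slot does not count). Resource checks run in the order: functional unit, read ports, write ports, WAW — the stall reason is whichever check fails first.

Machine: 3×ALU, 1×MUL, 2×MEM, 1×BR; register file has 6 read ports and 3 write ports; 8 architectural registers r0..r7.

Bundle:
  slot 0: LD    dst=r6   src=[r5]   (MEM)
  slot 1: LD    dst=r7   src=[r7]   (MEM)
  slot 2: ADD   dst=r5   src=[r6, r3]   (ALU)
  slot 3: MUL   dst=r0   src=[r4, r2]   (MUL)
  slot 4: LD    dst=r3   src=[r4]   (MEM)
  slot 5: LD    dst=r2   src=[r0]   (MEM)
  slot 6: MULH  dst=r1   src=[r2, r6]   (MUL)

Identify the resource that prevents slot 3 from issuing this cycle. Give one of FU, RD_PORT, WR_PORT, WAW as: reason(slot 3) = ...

(0) want 1×MEM +1rd +1wr — yes → AL3|MU1|ME1|BR1|rd5|wr2
(1) want 1×MEM +1rd +1wr — yes → AL3|MU1|ME0|BR1|rd4|wr1
(2) want 1×ALU +2rd +1wr — yes → AL2|MU1|ME0|BR1|rd2|wr0
(3) want 1×MUL +2rd +1wr — WR_PORT → AL2|MU1|ME0|BR1|rd2|wr0
(4) want 1×MEM +1rd +1wr — FU → AL2|MU1|ME0|BR1|rd2|wr0
(5) want 1×MEM +1rd +1wr — FU → AL2|MU1|ME0|BR1|rd2|wr0
(6) want 1×MUL +2rd +1wr — WR_PORT → AL2|MU1|ME0|BR1|rd2|wr0

reason(slot 3) = WR_PORT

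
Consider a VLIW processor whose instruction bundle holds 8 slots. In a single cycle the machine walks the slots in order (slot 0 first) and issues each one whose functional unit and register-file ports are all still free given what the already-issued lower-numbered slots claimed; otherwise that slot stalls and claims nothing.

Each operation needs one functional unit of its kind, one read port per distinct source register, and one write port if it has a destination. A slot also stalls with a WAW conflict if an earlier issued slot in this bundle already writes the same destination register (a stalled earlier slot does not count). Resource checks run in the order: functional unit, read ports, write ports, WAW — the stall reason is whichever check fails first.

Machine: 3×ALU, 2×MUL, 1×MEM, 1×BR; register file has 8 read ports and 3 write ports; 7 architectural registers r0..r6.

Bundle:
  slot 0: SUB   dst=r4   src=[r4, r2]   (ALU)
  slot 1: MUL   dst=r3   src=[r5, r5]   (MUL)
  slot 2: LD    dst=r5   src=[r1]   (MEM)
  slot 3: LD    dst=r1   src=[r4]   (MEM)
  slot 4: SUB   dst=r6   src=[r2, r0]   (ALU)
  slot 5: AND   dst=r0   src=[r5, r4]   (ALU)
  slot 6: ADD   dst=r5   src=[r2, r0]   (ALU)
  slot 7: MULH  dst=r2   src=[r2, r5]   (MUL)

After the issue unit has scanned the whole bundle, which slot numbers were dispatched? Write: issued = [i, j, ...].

slot 0 (ALU): ISSUE — free A2,Mu2,Ld1,B1 rp6 wp2
slot 1 (MUL): ISSUE — free A2,Mu1,Ld1,B1 rp5 wp1
slot 2 (MEM): ISSUE — free A2,Mu1,Ld0,B1 rp4 wp0
slot 3 (MEM): stall FU — free A2,Mu1,Ld0,B1 rp4 wp0
slot 4 (ALU): stall WR_PORT — free A2,Mu1,Ld0,B1 rp4 wp0
slot 5 (ALU): stall WR_PORT — free A2,Mu1,Ld0,B1 rp4 wp0
slot 6 (ALU): stall WR_PORT — free A2,Mu1,Ld0,B1 rp4 wp0
slot 7 (MUL): stall WR_PORT — free A2,Mu1,Ld0,B1 rp4 wp0

issued = [0, 1, 2]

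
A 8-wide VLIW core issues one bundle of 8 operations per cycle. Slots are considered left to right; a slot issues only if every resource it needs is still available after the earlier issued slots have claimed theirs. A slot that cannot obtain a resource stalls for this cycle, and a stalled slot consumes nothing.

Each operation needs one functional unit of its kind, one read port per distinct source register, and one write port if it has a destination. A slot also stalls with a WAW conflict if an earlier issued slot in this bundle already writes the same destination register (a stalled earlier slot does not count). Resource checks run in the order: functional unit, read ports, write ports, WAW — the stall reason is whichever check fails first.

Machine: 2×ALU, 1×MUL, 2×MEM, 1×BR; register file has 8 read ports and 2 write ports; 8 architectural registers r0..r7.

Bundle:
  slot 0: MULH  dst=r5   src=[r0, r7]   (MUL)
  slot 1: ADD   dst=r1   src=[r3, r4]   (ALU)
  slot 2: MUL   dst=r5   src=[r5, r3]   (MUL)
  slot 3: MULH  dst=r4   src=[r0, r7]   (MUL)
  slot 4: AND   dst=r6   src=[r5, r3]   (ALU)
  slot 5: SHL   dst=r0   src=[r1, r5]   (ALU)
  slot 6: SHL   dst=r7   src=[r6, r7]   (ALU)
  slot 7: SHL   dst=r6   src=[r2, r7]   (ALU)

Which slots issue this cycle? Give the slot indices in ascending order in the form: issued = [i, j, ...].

issued = [0, 1]

(0) want 1×MUL +2rd +1wr — yes → AL2|MU0|ME2|BR1|rd6|wr1
(1) want 1×ALU +2rd +1wr — yes → AL1|MU0|ME2|BR1|rd4|wr0
(2) want 1×MUL +2rd +1wr — FU → AL1|MU0|ME2|BR1|rd4|wr0
(3) want 1×MUL +2rd +1wr — FU → AL1|MU0|ME2|BR1|rd4|wr0
(4) want 1×ALU +2rd +1wr — WR_PORT → AL1|MU0|ME2|BR1|rd4|wr0
(5) want 1×ALU +2rd +1wr — WR_PORT → AL1|MU0|ME2|BR1|rd4|wr0
(6) want 1×ALU +2rd +1wr — WR_PORT → AL1|MU0|ME2|BR1|rd4|wr0
(7) want 1×ALU +2rd +1wr — WR_PORT → AL1|MU0|ME2|BR1|rd4|wr0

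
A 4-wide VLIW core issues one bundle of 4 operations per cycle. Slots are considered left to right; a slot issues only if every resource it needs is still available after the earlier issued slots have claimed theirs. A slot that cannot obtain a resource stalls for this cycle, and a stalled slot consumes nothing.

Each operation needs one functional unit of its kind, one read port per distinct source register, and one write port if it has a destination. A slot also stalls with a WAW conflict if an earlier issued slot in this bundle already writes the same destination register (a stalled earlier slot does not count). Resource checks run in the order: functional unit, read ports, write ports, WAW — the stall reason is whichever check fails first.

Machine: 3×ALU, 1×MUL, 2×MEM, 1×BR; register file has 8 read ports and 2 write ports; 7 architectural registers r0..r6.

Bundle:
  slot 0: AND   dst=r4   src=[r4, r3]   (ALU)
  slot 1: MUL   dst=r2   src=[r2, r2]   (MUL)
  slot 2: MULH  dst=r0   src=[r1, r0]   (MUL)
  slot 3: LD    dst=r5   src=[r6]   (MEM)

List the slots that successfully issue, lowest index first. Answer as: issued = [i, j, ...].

issued = [0, 1]

slot 0 (ALU): ISSUE — free A2,Mu1,Ld2,B1 rp6 wp1
slot 1 (MUL): ISSUE — free A2,Mu0,Ld2,B1 rp5 wp0
slot 2 (MUL): stall FU — free A2,Mu0,Ld2,B1 rp5 wp0
slot 3 (MEM): stall WR_PORT — free A2,Mu0,Ld2,B1 rp5 wp0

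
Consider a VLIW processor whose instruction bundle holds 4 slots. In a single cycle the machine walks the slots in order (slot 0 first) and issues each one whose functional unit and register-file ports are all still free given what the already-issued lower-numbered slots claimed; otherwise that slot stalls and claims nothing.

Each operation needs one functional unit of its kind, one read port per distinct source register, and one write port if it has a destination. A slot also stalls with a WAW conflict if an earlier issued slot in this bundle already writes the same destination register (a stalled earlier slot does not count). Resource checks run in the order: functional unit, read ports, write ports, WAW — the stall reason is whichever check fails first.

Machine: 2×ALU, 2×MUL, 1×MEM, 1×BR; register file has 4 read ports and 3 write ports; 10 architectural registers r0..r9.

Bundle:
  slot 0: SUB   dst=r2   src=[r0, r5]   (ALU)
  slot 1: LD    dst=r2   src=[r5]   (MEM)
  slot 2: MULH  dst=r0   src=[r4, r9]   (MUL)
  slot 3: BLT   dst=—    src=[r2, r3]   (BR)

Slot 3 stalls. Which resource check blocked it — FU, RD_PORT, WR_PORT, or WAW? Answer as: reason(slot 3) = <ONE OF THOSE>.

reason(slot 3) = RD_PORT

(0) want 1×ALU +2rd +1wr — yes → AL1|MU2|ME1|BR1|rd2|wr2
(1) want 1×MEM +1rd +1wr — WAW → AL1|MU2|ME1|BR1|rd2|wr2
(2) want 1×MUL +2rd +1wr — yes → AL1|MU1|ME1|BR1|rd0|wr1
(3) want 1×BR +2rd +0wr — RD_PORT → AL1|MU1|ME1|BR1|rd0|wr1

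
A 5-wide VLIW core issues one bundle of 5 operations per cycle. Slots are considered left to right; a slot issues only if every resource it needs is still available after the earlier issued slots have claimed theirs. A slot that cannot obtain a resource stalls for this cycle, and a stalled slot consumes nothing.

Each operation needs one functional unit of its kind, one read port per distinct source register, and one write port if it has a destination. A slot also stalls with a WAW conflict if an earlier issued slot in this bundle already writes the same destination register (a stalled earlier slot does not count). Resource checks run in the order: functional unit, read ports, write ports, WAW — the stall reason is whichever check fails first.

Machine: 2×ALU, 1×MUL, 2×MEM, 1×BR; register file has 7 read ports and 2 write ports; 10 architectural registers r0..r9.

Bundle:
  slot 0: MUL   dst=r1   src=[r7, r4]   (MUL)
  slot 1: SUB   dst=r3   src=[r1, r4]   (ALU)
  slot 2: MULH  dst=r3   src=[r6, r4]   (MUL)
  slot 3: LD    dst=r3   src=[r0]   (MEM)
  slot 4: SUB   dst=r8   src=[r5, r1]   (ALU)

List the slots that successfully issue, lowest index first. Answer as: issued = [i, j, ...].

issued = [0, 1]

[0] MUL needs rd=2 wr=1: ok; after: ALU=2 MUL=0 MEM=2 BR=1, R=5, W=1
[1] ALU needs rd=2 wr=1: ok; after: ALU=1 MUL=0 MEM=2 BR=1, R=3, W=0
[2] MUL needs rd=2 wr=1: FU; after: ALU=1 MUL=0 MEM=2 BR=1, R=3, W=0
[3] MEM needs rd=1 wr=1: WR_PORT; after: ALU=1 MUL=0 MEM=2 BR=1, R=3, W=0
[4] ALU needs rd=2 wr=1: WR_PORT; after: ALU=1 MUL=0 MEM=2 BR=1, R=3, W=0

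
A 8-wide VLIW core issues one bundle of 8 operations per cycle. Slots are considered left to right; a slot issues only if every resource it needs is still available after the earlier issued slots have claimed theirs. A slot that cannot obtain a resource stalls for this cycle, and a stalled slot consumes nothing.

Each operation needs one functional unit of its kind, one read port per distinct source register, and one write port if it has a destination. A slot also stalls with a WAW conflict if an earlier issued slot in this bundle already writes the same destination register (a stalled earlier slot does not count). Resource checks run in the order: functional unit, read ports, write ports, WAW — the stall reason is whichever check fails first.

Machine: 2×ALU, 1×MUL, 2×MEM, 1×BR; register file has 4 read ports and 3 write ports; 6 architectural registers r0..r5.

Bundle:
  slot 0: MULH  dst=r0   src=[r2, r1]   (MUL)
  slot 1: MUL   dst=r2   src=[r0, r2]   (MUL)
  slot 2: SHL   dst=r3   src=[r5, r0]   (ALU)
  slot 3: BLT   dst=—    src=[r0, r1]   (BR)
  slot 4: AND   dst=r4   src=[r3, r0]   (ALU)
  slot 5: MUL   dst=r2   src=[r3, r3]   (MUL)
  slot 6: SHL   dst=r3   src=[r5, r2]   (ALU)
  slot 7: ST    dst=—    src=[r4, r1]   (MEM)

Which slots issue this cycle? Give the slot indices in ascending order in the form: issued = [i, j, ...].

(0) want 1×MUL +2rd +1wr — yes → AL2|MU0|ME2|BR1|rd2|wr2
(1) want 1×MUL +2rd +1wr — FU → AL2|MU0|ME2|BR1|rd2|wr2
(2) want 1×ALU +2rd +1wr — yes → AL1|MU0|ME2|BR1|rd0|wr1
(3) want 1×BR +2rd +0wr — RD_PORT → AL1|MU0|ME2|BR1|rd0|wr1
(4) want 1×ALU +2rd +1wr — RD_PORT → AL1|MU0|ME2|BR1|rd0|wr1
(5) want 1×MUL +1rd +1wr — FU → AL1|MU0|ME2|BR1|rd0|wr1
(6) want 1×ALU +2rd +1wr — RD_PORT → AL1|MU0|ME2|BR1|rd0|wr1
(7) want 1×MEM +2rd +0wr — RD_PORT → AL1|MU0|ME2|BR1|rd0|wr1

issued = [0, 2]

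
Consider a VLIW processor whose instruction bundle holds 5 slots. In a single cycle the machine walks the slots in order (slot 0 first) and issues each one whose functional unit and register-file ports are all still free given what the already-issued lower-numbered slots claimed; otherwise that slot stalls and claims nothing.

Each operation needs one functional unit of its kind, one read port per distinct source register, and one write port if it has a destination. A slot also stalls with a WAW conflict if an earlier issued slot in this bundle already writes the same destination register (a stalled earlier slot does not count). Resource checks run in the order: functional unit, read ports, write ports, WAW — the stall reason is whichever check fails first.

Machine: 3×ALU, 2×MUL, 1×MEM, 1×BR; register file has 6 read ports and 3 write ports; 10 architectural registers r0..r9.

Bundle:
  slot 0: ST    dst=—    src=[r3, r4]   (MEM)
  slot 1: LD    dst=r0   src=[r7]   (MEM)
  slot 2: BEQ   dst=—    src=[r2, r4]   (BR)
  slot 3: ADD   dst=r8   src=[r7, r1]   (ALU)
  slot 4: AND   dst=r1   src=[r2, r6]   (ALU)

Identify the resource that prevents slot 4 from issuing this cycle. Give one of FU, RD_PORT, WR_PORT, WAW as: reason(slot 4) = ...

reason(slot 4) = RD_PORT

[0] MEM needs rd=2 wr=0: ok; after: ALU=3 MUL=2 MEM=0 BR=1, R=4, W=3
[1] MEM needs rd=1 wr=1: FU; after: ALU=3 MUL=2 MEM=0 BR=1, R=4, W=3
[2] BR needs rd=2 wr=0: ok; after: ALU=3 MUL=2 MEM=0 BR=0, R=2, W=3
[3] ALU needs rd=2 wr=1: ok; after: ALU=2 MUL=2 MEM=0 BR=0, R=0, W=2
[4] ALU needs rd=2 wr=1: RD_PORT; after: ALU=2 MUL=2 MEM=0 BR=0, R=0, W=2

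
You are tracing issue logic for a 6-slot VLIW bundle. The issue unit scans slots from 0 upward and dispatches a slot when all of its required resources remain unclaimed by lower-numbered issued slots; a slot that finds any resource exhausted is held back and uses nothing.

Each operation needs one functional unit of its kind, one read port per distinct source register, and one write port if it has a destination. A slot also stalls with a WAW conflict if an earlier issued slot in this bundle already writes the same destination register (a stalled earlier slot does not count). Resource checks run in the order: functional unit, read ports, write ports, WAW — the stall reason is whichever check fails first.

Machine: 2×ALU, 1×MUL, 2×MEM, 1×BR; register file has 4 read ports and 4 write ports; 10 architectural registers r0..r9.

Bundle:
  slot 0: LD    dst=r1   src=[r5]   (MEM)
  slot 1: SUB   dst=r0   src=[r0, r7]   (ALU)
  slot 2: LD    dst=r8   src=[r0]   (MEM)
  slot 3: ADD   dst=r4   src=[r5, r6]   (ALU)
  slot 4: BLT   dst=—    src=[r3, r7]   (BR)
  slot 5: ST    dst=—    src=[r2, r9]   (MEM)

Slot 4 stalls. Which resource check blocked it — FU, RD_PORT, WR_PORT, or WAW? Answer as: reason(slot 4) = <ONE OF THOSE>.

  0. MEM→r1 ⇒ go  {2A/1Mu/1Ld/1B | 3r 3w}
  1. ALU→r0 ⇒ go  {1A/1Mu/1Ld/1B | 1r 2w}
  2. MEM→r8 ⇒ go  {1A/1Mu/0Ld/1B | 0r 1w}
  3. ALU→r4 ⇒ no(RD_PORT)  {1A/1Mu/0Ld/1B | 0r 1w}
  4. BR ⇒ no(RD_PORT)  {1A/1Mu/0Ld/1B | 0r 1w}
  5. MEM ⇒ no(FU)  {1A/1Mu/0Ld/1B | 0r 1w}

reason(slot 4) = RD_PORT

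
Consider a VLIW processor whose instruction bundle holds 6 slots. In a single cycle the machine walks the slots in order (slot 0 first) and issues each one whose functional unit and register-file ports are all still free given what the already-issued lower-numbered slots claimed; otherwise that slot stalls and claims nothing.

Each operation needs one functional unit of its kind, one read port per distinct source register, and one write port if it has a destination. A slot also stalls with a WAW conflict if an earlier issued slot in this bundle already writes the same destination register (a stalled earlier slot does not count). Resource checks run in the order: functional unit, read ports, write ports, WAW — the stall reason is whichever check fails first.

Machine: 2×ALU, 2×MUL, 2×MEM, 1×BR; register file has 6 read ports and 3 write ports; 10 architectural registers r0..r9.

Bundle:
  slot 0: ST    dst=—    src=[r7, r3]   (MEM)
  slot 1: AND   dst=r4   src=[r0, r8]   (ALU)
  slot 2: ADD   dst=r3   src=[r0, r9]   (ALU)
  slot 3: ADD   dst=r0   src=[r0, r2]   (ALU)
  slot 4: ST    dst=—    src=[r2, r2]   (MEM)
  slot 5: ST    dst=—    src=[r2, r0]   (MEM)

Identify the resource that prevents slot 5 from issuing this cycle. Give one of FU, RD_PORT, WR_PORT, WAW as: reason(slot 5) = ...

reason(slot 5) = RD_PORT

[0] MEM needs rd=2 wr=0: ok; after: ALU=2 MUL=2 MEM=1 BR=1, R=4, W=3
[1] ALU needs rd=2 wr=1: ok; after: ALU=1 MUL=2 MEM=1 BR=1, R=2, W=2
[2] ALU needs rd=2 wr=1: ok; after: ALU=0 MUL=2 MEM=1 BR=1, R=0, W=1
[3] ALU needs rd=2 wr=1: FU; after: ALU=0 MUL=2 MEM=1 BR=1, R=0, W=1
[4] MEM needs rd=1 wr=0: RD_PORT; after: ALU=0 MUL=2 MEM=1 BR=1, R=0, W=1
[5] MEM needs rd=2 wr=0: RD_PORT; after: ALU=0 MUL=2 MEM=1 BR=1, R=0, W=1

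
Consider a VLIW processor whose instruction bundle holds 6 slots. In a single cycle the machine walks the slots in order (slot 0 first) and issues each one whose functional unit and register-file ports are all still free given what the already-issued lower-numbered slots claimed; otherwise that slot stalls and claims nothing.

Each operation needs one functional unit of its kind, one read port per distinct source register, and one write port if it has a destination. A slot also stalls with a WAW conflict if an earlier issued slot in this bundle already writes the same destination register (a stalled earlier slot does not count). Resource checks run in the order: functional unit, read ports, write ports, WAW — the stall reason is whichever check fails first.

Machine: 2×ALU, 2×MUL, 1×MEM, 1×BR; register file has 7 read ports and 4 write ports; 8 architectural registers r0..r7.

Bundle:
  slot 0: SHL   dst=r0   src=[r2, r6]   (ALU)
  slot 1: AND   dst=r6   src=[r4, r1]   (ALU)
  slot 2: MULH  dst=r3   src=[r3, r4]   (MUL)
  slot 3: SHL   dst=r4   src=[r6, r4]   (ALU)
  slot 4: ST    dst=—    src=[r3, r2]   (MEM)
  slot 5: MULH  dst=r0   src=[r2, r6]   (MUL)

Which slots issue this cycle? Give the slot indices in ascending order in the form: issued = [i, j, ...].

issued = [0, 1, 2]

[0] ALU needs rd=2 wr=1: ok; after: ALU=1 MUL=2 MEM=1 BR=1, R=5, W=3
[1] ALU needs rd=2 wr=1: ok; after: ALU=0 MUL=2 MEM=1 BR=1, R=3, W=2
[2] MUL needs rd=2 wr=1: ok; after: ALU=0 MUL=1 MEM=1 BR=1, R=1, W=1
[3] ALU needs rd=2 wr=1: FU; after: ALU=0 MUL=1 MEM=1 BR=1, R=1, W=1
[4] MEM needs rd=2 wr=0: RD_PORT; after: ALU=0 MUL=1 MEM=1 BR=1, R=1, W=1
[5] MUL needs rd=2 wr=1: RD_PORT; after: ALU=0 MUL=1 MEM=1 BR=1, R=1, W=1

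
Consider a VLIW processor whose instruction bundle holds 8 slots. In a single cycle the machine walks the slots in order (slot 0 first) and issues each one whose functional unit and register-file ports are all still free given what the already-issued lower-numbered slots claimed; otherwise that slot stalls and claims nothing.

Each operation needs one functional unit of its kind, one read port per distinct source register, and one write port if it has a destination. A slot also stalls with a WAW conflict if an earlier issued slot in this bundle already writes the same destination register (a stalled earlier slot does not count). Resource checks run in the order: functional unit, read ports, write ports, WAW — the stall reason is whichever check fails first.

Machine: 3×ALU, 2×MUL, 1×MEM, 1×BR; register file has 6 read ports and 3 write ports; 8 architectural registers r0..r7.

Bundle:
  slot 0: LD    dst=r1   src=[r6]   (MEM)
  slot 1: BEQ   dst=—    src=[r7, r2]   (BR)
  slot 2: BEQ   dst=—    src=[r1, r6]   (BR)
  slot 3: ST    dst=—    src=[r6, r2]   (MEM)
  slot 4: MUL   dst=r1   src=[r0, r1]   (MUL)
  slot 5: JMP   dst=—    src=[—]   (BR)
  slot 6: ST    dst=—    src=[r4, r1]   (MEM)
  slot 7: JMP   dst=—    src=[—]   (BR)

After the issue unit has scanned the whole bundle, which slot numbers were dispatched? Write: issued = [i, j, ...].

issued = [0, 1]

[0] MEM needs rd=1 wr=1: ok; after: ALU=3 MUL=2 MEM=0 BR=1, R=5, W=2
[1] BR needs rd=2 wr=0: ok; after: ALU=3 MUL=2 MEM=0 BR=0, R=3, W=2
[2] BR needs rd=2 wr=0: FU; after: ALU=3 MUL=2 MEM=0 BR=0, R=3, W=2
[3] MEM needs rd=2 wr=0: FU; after: ALU=3 MUL=2 MEM=0 BR=0, R=3, W=2
[4] MUL needs rd=2 wr=1: WAW; after: ALU=3 MUL=2 MEM=0 BR=0, R=3, W=2
[5] BR needs rd=0 wr=0: FU; after: ALU=3 MUL=2 MEM=0 BR=0, R=3, W=2
[6] MEM needs rd=2 wr=0: FU; after: ALU=3 MUL=2 MEM=0 BR=0, R=3, W=2
[7] BR needs rd=0 wr=0: FU; after: ALU=3 MUL=2 MEM=0 BR=0, R=3, W=2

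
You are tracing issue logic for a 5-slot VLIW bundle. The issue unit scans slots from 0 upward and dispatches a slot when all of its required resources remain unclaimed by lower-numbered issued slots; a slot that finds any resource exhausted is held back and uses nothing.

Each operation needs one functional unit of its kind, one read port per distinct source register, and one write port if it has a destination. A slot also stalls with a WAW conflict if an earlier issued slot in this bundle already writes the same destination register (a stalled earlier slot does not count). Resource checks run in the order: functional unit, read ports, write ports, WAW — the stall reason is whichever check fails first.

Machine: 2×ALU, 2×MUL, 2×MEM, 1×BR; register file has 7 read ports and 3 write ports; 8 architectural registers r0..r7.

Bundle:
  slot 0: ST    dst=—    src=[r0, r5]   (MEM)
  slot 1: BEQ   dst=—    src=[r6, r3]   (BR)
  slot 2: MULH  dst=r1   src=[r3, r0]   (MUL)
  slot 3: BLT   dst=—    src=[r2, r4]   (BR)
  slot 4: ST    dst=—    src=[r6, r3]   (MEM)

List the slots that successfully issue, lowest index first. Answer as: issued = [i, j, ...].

issued = [0, 1, 2]

slot 0 (MEM): ISSUE — free A2,Mu2,Ld1,B1 rp5 wp3
slot 1 (BR): ISSUE — free A2,Mu2,Ld1,B0 rp3 wp3
slot 2 (MUL): ISSUE — free A2,Mu1,Ld1,B0 rp1 wp2
slot 3 (BR): stall FU — free A2,Mu1,Ld1,B0 rp1 wp2
slot 4 (MEM): stall RD_PORT — free A2,Mu1,Ld1,B0 rp1 wp2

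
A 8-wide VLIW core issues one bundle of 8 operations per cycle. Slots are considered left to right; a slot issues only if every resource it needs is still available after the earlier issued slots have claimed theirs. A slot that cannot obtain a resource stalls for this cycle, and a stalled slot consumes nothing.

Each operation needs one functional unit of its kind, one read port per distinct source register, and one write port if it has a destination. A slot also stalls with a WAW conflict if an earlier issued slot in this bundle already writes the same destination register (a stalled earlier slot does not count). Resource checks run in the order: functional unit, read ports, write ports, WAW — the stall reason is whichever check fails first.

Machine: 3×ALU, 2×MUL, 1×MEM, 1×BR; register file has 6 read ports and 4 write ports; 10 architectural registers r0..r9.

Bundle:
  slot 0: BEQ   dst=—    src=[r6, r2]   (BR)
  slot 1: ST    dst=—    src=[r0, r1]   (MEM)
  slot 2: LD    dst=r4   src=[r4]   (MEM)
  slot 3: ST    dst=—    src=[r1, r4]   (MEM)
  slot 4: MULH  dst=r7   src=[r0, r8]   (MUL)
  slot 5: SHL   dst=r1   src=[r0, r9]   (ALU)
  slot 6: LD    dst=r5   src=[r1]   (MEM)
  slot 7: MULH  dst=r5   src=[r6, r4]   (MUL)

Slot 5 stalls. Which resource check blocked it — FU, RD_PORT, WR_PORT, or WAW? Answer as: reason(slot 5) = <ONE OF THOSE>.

reason(slot 5) = RD_PORT

#0 BR src=r6,r2 dispatched  <A:3 Mu:2 Ld:1 B:0 rd:4 wr:4>
#1 MEM src=r0,r1 dispatched  <A:3 Mu:2 Ld:0 B:0 rd:2 wr:4>
#2 MEM src=r4 held:FU  <A:3 Mu:2 Ld:0 B:0 rd:2 wr:4>
#3 MEM src=r1,r4 held:FU  <A:3 Mu:2 Ld:0 B:0 rd:2 wr:4>
#4 MUL src=r0,r8 dispatched  <A:3 Mu:1 Ld:0 B:0 rd:0 wr:3>
#5 ALU src=r0,r9 held:RD_PORT  <A:3 Mu:1 Ld:0 B:0 rd:0 wr:3>
#6 MEM src=r1 held:FU  <A:3 Mu:1 Ld:0 B:0 rd:0 wr:3>
#7 MUL src=r6,r4 held:RD_PORT  <A:3 Mu:1 Ld:0 B:0 rd:0 wr:3>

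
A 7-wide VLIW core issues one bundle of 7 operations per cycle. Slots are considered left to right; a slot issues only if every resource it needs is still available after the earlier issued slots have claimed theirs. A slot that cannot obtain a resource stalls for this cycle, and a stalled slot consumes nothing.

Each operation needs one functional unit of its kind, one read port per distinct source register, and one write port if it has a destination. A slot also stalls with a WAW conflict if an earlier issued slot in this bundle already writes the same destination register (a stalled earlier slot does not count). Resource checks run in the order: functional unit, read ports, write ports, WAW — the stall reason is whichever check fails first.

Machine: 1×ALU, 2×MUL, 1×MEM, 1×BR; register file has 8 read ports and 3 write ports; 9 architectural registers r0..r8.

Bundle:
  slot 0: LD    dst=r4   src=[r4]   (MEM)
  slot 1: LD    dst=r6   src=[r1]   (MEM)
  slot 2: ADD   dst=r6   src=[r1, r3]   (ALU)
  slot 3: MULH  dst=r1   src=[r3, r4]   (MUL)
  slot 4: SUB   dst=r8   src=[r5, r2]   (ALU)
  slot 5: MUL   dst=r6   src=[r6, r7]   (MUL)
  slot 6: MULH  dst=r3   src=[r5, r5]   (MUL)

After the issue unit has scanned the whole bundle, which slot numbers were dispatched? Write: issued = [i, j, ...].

issued = [0, 2, 3]

(0) want 1×MEM +1rd +1wr — yes → AL1|MU2|ME0|BR1|rd7|wr2
(1) want 1×MEM +1rd +1wr — FU → AL1|MU2|ME0|BR1|rd7|wr2
(2) want 1×ALU +2rd +1wr — yes → AL0|MU2|ME0|BR1|rd5|wr1
(3) want 1×MUL +2rd +1wr — yes → AL0|MU1|ME0|BR1|rd3|wr0
(4) want 1×ALU +2rd +1wr — FU → AL0|MU1|ME0|BR1|rd3|wr0
(5) want 1×MUL +2rd +1wr — WR_PORT → AL0|MU1|ME0|BR1|rd3|wr0
(6) want 1×MUL +1rd +1wr — WR_PORT → AL0|MU1|ME0|BR1|rd3|wr0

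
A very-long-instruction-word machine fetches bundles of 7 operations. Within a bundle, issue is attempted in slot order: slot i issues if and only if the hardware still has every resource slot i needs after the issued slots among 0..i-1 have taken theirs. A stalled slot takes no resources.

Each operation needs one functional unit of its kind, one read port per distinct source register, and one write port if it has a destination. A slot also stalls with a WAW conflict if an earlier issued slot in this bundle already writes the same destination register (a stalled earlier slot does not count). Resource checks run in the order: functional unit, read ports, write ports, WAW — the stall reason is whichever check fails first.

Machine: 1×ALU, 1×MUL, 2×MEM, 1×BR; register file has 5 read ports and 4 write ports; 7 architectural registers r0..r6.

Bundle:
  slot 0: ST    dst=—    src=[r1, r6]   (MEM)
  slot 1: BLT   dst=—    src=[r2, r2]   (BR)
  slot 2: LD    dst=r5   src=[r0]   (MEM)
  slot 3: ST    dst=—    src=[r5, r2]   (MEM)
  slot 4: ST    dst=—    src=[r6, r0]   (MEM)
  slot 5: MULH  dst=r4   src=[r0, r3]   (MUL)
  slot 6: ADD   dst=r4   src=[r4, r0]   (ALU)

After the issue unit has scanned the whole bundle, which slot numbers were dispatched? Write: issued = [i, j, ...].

issued = [0, 1, 2]

  0. MEM ⇒ go  {1A/1Mu/1Ld/1B | 3r 4w}
  1. BR ⇒ go  {1A/1Mu/1Ld/0B | 2r 4w}
  2. MEM→r5 ⇒ go  {1A/1Mu/0Ld/0B | 1r 3w}
  3. MEM ⇒ no(FU)  {1A/1Mu/0Ld/0B | 1r 3w}
  4. MEM ⇒ no(FU)  {1A/1Mu/0Ld/0B | 1r 3w}
  5. MUL→r4 ⇒ no(RD_PORT)  {1A/1Mu/0Ld/0B | 1r 3w}
  6. ALU→r4 ⇒ no(RD_PORT)  {1A/1Mu/0Ld/0B | 1r 3w}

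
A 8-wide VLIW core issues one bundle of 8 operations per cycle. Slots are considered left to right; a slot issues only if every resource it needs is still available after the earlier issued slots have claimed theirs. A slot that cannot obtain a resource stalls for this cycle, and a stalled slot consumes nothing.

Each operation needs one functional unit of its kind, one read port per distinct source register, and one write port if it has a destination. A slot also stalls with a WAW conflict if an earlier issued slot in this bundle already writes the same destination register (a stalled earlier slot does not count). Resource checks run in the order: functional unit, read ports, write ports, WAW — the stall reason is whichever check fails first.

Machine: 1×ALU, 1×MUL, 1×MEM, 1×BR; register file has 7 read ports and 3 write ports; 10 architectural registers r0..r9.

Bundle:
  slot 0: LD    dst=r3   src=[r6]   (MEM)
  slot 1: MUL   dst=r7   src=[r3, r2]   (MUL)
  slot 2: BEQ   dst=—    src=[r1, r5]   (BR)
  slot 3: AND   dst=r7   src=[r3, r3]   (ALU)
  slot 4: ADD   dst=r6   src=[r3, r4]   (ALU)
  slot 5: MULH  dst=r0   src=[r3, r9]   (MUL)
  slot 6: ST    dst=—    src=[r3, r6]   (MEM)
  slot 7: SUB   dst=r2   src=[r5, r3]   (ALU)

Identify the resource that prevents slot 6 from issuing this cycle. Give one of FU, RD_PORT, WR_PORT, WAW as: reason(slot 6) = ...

reason(slot 6) = FU

[0] MEM needs rd=1 wr=1: ok; after: ALU=1 MUL=1 MEM=0 BR=1, R=6, W=2
[1] MUL needs rd=2 wr=1: ok; after: ALU=1 MUL=0 MEM=0 BR=1, R=4, W=1
[2] BR needs rd=2 wr=0: ok; after: ALU=1 MUL=0 MEM=0 BR=0, R=2, W=1
[3] ALU needs rd=1 wr=1: WAW; after: ALU=1 MUL=0 MEM=0 BR=0, R=2, W=1
[4] ALU needs rd=2 wr=1: ok; after: ALU=0 MUL=0 MEM=0 BR=0, R=0, W=0
[5] MUL needs rd=2 wr=1: FU; after: ALU=0 MUL=0 MEM=0 BR=0, R=0, W=0
[6] MEM needs rd=2 wr=0: FU; after: ALU=0 MUL=0 MEM=0 BR=0, R=0, W=0
[7] ALU needs rd=2 wr=1: FU; after: ALU=0 MUL=0 MEM=0 BR=0, R=0, W=0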